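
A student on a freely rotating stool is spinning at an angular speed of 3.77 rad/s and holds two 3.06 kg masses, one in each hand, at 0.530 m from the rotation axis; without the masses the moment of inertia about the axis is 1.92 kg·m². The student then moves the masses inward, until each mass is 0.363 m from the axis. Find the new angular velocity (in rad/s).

ω₂ ≈ 5.03 rad/s

No external torque acts about the spin axis, so angular momentum is conserved.
I₁ = 1.92 + 2(3.06)(0.530)² = 3.639 kg·m²; I₂ = 1.92 + 2(3.06)(0.363)² = 2.726 kg·m².
ω₂ = I₁ω₁ / I₂ = (3.639)(3.77 rad/s) / (2.726) = 5.032 rad/s.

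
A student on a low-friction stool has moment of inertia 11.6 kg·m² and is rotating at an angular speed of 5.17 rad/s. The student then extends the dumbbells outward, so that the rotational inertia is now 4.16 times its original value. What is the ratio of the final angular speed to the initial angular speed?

Angular momentum about the spin axis is conserved since the torque about it is zero.
I₂ = 4.16 × 11.6 = 48.26 kg·m².
ω₂/ω₁ = I₁/I₂ = 11.60 / 48.26 = 0.2404.

ω₂/ω₁ ≈ 0.240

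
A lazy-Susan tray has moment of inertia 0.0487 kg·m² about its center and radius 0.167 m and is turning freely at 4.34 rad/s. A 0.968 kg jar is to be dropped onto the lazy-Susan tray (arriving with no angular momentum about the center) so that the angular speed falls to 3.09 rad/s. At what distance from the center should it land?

No external torque acts about the center; L_before = L_after.
I_p ω_i = (I_p + m r²) ω_f ⇒ m r² = I_p(ω_i/ω_f − 1) = 0.04870(4.34/3.09 − 1) = 0.01970 kg·m².
r = √(0.01970/0.968) = 0.1427 m.

r ≈ 0.143 m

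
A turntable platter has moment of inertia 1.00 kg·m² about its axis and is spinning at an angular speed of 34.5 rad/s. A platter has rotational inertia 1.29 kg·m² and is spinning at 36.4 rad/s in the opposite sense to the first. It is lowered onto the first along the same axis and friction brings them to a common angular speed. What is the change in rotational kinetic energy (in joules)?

ΔKE ≈ -1420 J

The coupling torques are internal; angular momentum about the shared axis is conserved.
Taking A's sense as positive: L = (1.000)(34.5) − (1.290)(36.4) = -12.46 kg·m²·rad/s.
Combined I = 1.000 + 1.290 = 2.290 kg·m².
ω_f = L / I = -12.46 / 2.290 = -5.439 rad/s.
KE_i = ½ΣIω² = 1450 J; KE_f = ½(2.290)(5.439)² = 33.88 J.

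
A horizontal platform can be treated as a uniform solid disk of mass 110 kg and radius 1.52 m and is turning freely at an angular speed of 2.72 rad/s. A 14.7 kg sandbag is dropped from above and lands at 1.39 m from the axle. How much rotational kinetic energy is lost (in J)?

energy lost ≈ 85.9 J

No external torque acts about the axle; L_before = L_after.
I_p = ½(110)(1.52)² = 127.1 kg·m².
Added inertia Σmr² = (14.7)(1.39)² = 28.40 kg·m²; I_f = 127.1 + 28.40 = 155.5 kg·m².
ω_f = I_p ω_i / I_f = (127.1)(2.72) / 155.5 = 2.223 rad/s.
KE_i = ½(127.1)(2.720 rad/s)² = 470.1 J; KE_f = ½(155.5)(2.223)² = 384.2 J.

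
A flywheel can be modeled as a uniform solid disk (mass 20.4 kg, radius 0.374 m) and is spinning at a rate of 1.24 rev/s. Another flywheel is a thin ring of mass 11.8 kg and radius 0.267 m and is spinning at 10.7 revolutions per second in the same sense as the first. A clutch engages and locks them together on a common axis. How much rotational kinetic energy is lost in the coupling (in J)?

ΔKE lost ≈ 935 J

No external torque acts about the common axis, so total angular momentum is conserved.
Moments of inertia: I_A = ½(20.4)(0.374)² = 1.427 kg·m²; I_B = (11.8)(0.267)² = 0.8412 kg·m².
Taking A's sense as positive: L = (1.427)(1.24) + (0.8412)(10.7) = 10.77 kg·m²·rev/s.
Combined I = 1.427 + 0.8412 = 2.268 kg·m².
ω_f = L / I = 10.77 / 2.268 = 4.749 rev/s.
KE_i = ½ΣIω² = 1944 J; KE_f = ½(2.268)(29.84)² = 1010 J.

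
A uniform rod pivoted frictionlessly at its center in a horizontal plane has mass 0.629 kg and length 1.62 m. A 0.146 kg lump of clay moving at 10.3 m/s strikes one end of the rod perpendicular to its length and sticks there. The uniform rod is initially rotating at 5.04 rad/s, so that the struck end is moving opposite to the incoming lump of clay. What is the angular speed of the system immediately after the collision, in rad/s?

|ω_f| ≈ 2.25 rad/s

The axle reaction passes through the pivot and exerts no torque about it; angular momentum about the pivot is conserved through the impact.
I_p = (1/12)(0.629)(1.62)² = 0.1376 kg·m². Taking the sense of the lump of clay's angular momentum as positive, L_{lump} = m v R = (0.146)(10.3)(1.62/2) = 1.218 kg·m²/s.
L_i = −I_p ω_p + m v R = −(0.1376)(5.04) + 1.218 = 0.5248 kg·m²/s.
After sticking, I_f = I_p + m R² = 0.1376 + (0.146)(1.62/2)² = 0.2334 kg·m².
ω_f = L_i / I_f = 0.5248 / 0.2334 = 2.249 rad/s.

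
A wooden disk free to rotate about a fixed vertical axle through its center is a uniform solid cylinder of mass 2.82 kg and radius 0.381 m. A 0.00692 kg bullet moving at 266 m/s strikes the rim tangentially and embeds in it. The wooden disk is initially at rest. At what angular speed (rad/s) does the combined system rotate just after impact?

|ω_f| ≈ 3.41 rad/s

About the axle the impulsive forces during the collision are internal, so angular momentum about that axis is conserved.
I_p = ½(2.82)(0.381)² = 0.2047 kg·m². Taking the sense of the bullet's angular momentum as positive, L_{bullet} = m v R = (0.00692)(266)(0.381) = 0.7013 kg·m²/s.
L_i = 0 + 0.7013 = 0.7013 kg·m²/s.
After sticking, I_f = I_p + m R² = 0.2047 + (0.00692)(0.381)² = 0.2057 kg·m².
ω_f = L_i / I_f = 0.7013 / 0.2057 = 3.410 rad/s.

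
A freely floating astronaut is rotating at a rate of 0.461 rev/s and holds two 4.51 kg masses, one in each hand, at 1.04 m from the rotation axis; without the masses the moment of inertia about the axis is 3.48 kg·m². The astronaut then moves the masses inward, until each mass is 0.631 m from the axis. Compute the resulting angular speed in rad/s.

Angular momentum about the spin axis is conserved since the torque about it is zero.
I₁ = 3.48 + 2(4.51)(1.04)² = 13.24 kg·m²; I₂ = 3.48 + 2(4.51)(0.631)² = 7.071 kg·m².
ω₂ = I₁ω₁ / I₂ = (13.24)(0.461 rev/s) / (7.071) = 0.8629 rev/s = 5.422 rad/s.

ω₂ ≈ 5.42 rad/s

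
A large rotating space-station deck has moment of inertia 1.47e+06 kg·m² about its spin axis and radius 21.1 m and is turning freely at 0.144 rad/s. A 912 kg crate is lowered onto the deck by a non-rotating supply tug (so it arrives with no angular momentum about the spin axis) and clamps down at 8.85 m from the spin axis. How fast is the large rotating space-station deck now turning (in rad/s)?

The added mass arrives with no angular momentum about the spin axis, and any external torque about the spin axis is negligible, so the system's angular momentum is conserved.
Added inertia Σmr² = (912)(8.85)² = 71430 kg·m²; I_f = 1.470e+06 + 71430 = 1.541e+06 kg·m².
ω_f = I_p ω_i / I_f = (1.470e+06)(0.144) / 1.541e+06 = 0.1373 rad/s.

ω_f ≈ 0.137 rad/s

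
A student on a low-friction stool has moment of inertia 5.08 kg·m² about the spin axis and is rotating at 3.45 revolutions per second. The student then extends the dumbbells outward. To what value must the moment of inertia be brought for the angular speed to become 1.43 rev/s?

I₂ ≈ 12.3 kg·m²

Angular momentum about the spin axis is conserved since the torque about it is zero.
I₂ = I₁ω₁ / ω₂ = (5.08)(3.45) / (1.43) = 12.26 kg·m².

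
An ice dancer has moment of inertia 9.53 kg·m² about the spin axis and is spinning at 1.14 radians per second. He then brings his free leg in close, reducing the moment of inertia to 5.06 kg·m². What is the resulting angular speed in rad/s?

ω₂ ≈ 2.15 rad/s

With no external torque about the axis, L is conserved: I₁ω₁ = I₂ω₂.
ω₂ = I₁ω₁ / I₂ = (9.530)(1.14 rad/s) / (5.060) = 2.147 rad/s.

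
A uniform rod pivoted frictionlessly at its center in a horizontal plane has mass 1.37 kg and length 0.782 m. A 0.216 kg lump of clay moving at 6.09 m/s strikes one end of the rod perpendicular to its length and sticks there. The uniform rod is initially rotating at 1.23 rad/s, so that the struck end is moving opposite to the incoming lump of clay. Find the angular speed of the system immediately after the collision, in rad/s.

|ω_f| ≈ 4.17 rad/s

About the pivot the impulsive forces during the collision are internal, so angular momentum about that axis is conserved.
I_p = (1/12)(1.37)(0.782)² = 0.06982 kg·m². Taking the sense of the lump of clay's angular momentum as positive, L_{lump} = m v R = (0.216)(6.09)(0.782/2) = 0.5143 kg·m²/s.
L_i = −I_p ω_p + m v R = −(0.06982)(1.23) + 0.5143 = 0.4285 kg·m²/s.
After sticking, I_f = I_p + m R² = 0.06982 + (0.216)(0.782/2)² = 0.1028 kg·m².
ω_f = L_i / I_f = 0.4285 / 0.1028 = 4.166 rad/s.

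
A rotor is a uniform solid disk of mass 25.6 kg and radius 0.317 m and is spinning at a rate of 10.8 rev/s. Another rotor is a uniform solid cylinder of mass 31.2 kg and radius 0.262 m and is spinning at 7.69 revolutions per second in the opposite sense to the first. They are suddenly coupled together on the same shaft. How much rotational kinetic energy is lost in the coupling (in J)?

The coupling torques are internal; angular momentum about the shared axis is conserved.
Moments of inertia: I_A = ½(25.6)(0.317)² = 1.286 kg·m²; I_B = ½(31.2)(0.262)² = 1.071 kg·m².
Taking A's sense as positive: L = (1.286)(10.8) − (1.071)(7.69) = 5.657 kg·m²·rev/s.
Combined I = 1.286 + 1.071 = 2.357 kg·m².
ω_f = L / I = 5.657 / 2.357 = 2.400 rev/s.
KE_i = ½ΣIω² = 4211 J; KE_f = ½(2.357)(15.08)² = 268.0 J.

ΔKE lost ≈ 3940 J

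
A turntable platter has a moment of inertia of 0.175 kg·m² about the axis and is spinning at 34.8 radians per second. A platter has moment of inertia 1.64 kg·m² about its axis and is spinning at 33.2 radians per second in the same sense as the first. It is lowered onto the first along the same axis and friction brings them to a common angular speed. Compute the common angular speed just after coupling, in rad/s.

The coupling torques are internal; angular momentum about the shared axis is conserved.
Taking A's sense as positive: L = (0.1750)(34.8) + (1.640)(33.2) = 60.54 kg·m²·rad/s.
Combined I = 0.1750 + 1.640 = 1.815 kg·m².
ω_f = L / I = 60.54 / 1.815 = 33.35 rad/s.

|ω_f| ≈ 33.4 rad/s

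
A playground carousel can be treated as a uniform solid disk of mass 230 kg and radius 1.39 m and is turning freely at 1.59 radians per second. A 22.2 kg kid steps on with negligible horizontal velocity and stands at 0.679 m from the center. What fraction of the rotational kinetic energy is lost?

fraction ≈ 0.0440

No external torque acts about the center; L_before = L_after.
I_p = ½(230)(1.39)² = 222.2 kg·m².
Added inertia Σmr² = (22.2)(0.679)² = 10.24 kg·m²; I_f = 222.2 + 10.24 = 232.4 kg·m².
ω_f = I_p ω_i / I_f = (222.2)(1.59) / 232.4 = 1.520 rad/s.
KE_i = ½(222.2)(1.590 rad/s)² = 280.9 J; KE_f = ½(232.4)(1.520)² = 268.5 J.
Fraction lost = 0.04404.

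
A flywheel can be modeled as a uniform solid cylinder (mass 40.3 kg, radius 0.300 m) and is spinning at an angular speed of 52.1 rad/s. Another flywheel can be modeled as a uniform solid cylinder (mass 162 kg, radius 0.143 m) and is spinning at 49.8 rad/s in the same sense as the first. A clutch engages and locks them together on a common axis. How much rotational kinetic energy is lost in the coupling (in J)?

No external torque acts about the common axis, so total angular momentum is conserved.
Moments of inertia: I_A = ½(40.3)(0.300)² = 1.813 kg·m²; I_B = ½(162)(0.143)² = 1.656 kg·m².
Taking A's sense as positive: L = (1.813)(52.1) + (1.656)(49.8) = 177.0 kg·m²·rad/s.
Combined I = 1.813 + 1.656 = 3.470 kg·m².
ω_f = L / I = 177.0 / 3.470 = 51.00 rad/s.
KE_i = ½ΣIω² = 4515 J; KE_f = ½(3.470)(51.00)² = 4513 J.

ΔKE lost ≈ 2.29 J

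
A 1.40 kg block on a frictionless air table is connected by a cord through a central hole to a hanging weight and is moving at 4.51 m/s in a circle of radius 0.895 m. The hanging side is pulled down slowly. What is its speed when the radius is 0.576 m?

v₂ ≈ 7.01 m/s

Central (radial) force ⇒ zero torque about the center ⇒ m v r is constant.
v₂ = v₁ r₁ / r₂ = (4.51)(0.895) / (0.576) = 7.008 m/s.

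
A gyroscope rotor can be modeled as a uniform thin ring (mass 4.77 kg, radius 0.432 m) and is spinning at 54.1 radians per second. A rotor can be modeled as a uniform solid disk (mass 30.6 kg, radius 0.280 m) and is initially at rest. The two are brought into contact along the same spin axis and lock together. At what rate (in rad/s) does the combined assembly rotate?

No external torque acts about the common axis, so total angular momentum is conserved.
Moments of inertia: I_A = (4.77)(0.432)² = 0.8902 kg·m²; I_B = ½(30.6)(0.280)² = 1.200 kg·m².
Taking A's sense as positive: L = (0.8902)(54.1) = 48.16 kg·m²·rad/s.
Combined I = 0.8902 + 1.200 = 2.090 kg·m².
ω_f = L / I = 48.16 / 2.090 = 23.05 rad/s.

|ω_f| ≈ 23.0 rad/s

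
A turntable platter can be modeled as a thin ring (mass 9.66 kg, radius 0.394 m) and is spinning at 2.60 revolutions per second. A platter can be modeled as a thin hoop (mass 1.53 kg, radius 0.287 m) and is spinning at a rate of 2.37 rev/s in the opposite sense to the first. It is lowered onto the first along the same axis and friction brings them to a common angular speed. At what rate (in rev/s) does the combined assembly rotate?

The coupling torques are internal; angular momentum about the shared axis is conserved.
Moments of inertia: I_A = (9.66)(0.394)² = 1.500 kg·m²; I_B = (1.53)(0.287)² = 0.1260 kg·m².
Taking A's sense as positive: L = (1.500)(2.60) − (0.1260)(2.37) = 3.600 kg·m²·rev/s.
Combined I = 1.500 + 0.1260 = 1.626 kg·m².
ω_f = L / I = 3.600 / 1.626 = 2.215 rev/s.

|ω_f| ≈ 2.21 rev/s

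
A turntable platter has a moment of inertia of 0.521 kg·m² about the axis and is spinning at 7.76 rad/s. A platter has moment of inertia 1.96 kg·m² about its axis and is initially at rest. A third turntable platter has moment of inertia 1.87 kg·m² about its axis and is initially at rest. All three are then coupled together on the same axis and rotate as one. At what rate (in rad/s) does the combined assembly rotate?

The coupling torques are internal; angular momentum about the shared axis is conserved.
Taking A's sense as positive: L = (0.5210)(7.76) = 4.043 kg·m²·rad/s.
Combined I = 0.5210 + 1.960 + 1.870 = 4.351 kg·m².
ω_f = L / I = 4.043 / 4.351 = 0.9292 rad/s.

|ω_f| ≈ 0.929 rad/s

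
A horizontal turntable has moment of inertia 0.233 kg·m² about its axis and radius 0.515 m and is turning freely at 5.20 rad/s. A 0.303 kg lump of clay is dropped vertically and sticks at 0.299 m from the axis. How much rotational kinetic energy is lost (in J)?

The added mass arrives with no angular momentum about the axis, and any external torque about the axis is negligible, so the system's angular momentum is conserved.
Added inertia Σmr² = (0.303)(0.299)² = 0.02709 kg·m²; I_f = 0.2330 + 0.02709 = 0.2601 kg·m².
ω_f = I_p ω_i / I_f = (0.2330)(5.20) / 0.2601 = 4.658 rad/s.
KE_i = ½(0.2330)(5.200 rad/s)² = 3.150 J; KE_f = ½(0.2601)(4.658)² = 2.822 J.

energy lost ≈ 0.328 J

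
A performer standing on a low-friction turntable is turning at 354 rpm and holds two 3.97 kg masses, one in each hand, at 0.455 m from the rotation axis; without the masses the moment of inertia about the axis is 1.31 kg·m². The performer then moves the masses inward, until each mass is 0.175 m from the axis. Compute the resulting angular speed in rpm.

Angular momentum about the spin axis is conserved since the torque about it is zero.
I₁ = 1.31 + 2(3.97)(0.455)² = 2.954 kg·m²; I₂ = 1.31 + 2(3.97)(0.175)² = 1.553 kg·m².
ω₂ = I₁ω₁ / I₂ = (2.954)(354 rpm) / (1.553) = 673.2 rpm.

ω₂ ≈ 673 rpm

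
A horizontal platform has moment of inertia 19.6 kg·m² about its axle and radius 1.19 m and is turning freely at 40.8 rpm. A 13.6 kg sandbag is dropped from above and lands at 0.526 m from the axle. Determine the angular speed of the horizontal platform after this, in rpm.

ω_f ≈ 34.2 rpm

The added mass arrives with no angular momentum about the axle, and any external torque about the axle is negligible, so the system's angular momentum is conserved.
Added inertia Σmr² = (13.6)(0.526)² = 3.763 kg·m²; I_f = 19.60 + 3.763 = 23.36 kg·m².
ω_f = I_p ω_i / I_f = (19.60)(40.8) / 23.36 = 34.23 rpm.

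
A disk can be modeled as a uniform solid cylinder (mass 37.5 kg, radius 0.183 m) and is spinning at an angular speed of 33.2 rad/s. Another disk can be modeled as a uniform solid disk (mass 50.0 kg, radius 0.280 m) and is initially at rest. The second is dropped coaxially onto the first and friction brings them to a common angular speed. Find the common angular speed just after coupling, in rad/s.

The coupling torques are internal; angular momentum about the shared axis is conserved.
Moments of inertia: I_A = ½(37.5)(0.183)² = 0.6279 kg·m²; I_B = ½(50.0)(0.280)² = 1.960 kg·m².
Taking A's sense as positive: L = (0.6279)(33.2) = 20.85 kg·m²·rad/s.
Combined I = 0.6279 + 1.960 = 2.588 kg·m².
ω_f = L / I = 20.85 / 2.588 = 8.055 rad/s.

|ω_f| ≈ 8.06 rad/s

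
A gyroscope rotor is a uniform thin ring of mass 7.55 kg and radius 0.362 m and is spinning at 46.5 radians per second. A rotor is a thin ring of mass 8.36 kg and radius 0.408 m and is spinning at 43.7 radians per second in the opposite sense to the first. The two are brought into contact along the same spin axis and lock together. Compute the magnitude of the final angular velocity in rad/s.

|ω_f| ≈ 6.22 rad/s

The coupling torques are internal; angular momentum about the shared axis is conserved.
Moments of inertia: I_A = (7.55)(0.362)² = 0.9894 kg·m²; I_B = (8.36)(0.408)² = 1.392 kg·m².
Taking A's sense as positive: L = (0.9894)(46.5) − (1.392)(43.7) = -14.81 kg·m²·rad/s.
Combined I = 0.9894 + 1.392 = 2.381 kg·m².
ω_f = L / I = -14.81 / 2.381 = -6.219 rad/s.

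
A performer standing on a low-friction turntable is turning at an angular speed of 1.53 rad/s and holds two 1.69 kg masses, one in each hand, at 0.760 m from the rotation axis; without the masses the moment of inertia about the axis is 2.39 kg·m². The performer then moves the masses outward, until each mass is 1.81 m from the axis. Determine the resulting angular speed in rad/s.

With no external torque about the axis, L is conserved: I₁ω₁ = I₂ω₂.
I₁ = 2.39 + 2(1.69)(0.760)² = 4.342 kg·m²; I₂ = 2.39 + 2(1.69)(1.81)² = 13.46 kg·m².
ω₂ = I₁ω₁ / I₂ = (4.342)(1.53 rad/s) / (13.46) = 0.4935 rad/s.

ω₂ ≈ 0.493 rad/s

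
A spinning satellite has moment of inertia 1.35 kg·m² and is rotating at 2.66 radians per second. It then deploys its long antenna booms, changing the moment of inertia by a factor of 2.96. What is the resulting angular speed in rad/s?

With no external torque about the axis, L is conserved: I₁ω₁ = I₂ω₂.
I₂ = 2.96 × 1.35 = 3.996 kg·m².
ω₂ = I₁ω₁ / I₂ = (1.350)(2.66 rad/s) / (3.996) = 0.8986 rad/s.

ω₂ ≈ 0.899 rad/s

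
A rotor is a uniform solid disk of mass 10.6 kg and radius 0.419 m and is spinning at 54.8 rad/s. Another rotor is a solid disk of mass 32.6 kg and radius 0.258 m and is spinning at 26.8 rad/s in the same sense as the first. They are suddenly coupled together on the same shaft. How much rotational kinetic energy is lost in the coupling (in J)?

The coupling torques are internal; angular momentum about the shared axis is conserved.
Moments of inertia: I_A = ½(10.6)(0.419)² = 0.9305 kg·m²; I_B = ½(32.6)(0.258)² = 1.085 kg·m².
Taking A's sense as positive: L = (0.9305)(54.8) + (1.085)(26.8) = 80.07 kg·m²·rad/s.
Combined I = 0.9305 + 1.085 = 2.015 kg·m².
ω_f = L / I = 80.07 / 2.015 = 39.73 rad/s.
KE_i = ½ΣIω² = 1787 J; KE_f = ½(2.015)(39.73)² = 1590 J.

ΔKE lost ≈ 196 J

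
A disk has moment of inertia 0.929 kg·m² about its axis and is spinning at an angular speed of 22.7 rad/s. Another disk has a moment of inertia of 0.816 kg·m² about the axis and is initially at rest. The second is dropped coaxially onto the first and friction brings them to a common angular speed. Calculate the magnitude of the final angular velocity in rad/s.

The coupling torques are internal; angular momentum about the shared axis is conserved.
Taking A's sense as positive: L = (0.9290)(22.7) = 21.09 kg·m²·rad/s.
Combined I = 0.9290 + 0.8160 = 1.745 kg·m².
ω_f = L / I = 21.09 / 1.745 = 12.08 rad/s.

|ω_f| ≈ 12.1 rad/s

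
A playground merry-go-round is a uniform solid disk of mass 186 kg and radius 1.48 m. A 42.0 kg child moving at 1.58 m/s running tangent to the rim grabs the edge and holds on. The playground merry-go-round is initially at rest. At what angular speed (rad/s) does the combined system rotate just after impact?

|ω_f| ≈ 0.332 rad/s

About the axle the impulsive forces during the collision are internal, so angular momentum about that axis is conserved.
I_p = ½(186)(1.48)² = 203.7 kg·m². Taking the sense of the child's angular momentum as positive, L_{child} = m v R = (42.0)(1.58)(1.48) = 98.21 kg·m²/s.
L_i = 0 + 98.21 = 98.21 kg·m²/s.
After sticking, I_f = I_p + m R² = 203.7 + (42.0)(1.48)² = 295.7 kg·m².
ω_f = L_i / I_f = 98.21 / 295.7 = 0.3321 rad/s.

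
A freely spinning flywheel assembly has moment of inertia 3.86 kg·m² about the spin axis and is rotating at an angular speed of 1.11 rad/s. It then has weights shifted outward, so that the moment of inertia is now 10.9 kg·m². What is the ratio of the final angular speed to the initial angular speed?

ω₂/ω₁ ≈ 0.354

No external torque acts about the spin axis, so angular momentum is conserved.
ω₂/ω₁ = I₁/I₂ = 3.860 / 10.90 = 0.3541.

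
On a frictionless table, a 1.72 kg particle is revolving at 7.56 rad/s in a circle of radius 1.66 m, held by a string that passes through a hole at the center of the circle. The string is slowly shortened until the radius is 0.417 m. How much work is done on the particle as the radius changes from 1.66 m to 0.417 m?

The constraining force is radial, so m r² ω about the center is conserved.
ω₂ = ω₁ (r₁/r₂)² = (7.56)(1.66/0.417)² = 119.8 rad/s.
W = ΔKE = ½m(v₂² − v₁²) = 2011 J.

W ≈ 2010 J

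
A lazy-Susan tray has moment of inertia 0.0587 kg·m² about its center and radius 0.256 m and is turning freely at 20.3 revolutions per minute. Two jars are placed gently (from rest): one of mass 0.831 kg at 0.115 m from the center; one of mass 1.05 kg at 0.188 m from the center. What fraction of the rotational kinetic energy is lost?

fraction ≈ 0.450

The added mass arrives with no angular momentum about the center, and any external torque about the center is negligible, so the system's angular momentum is conserved.
Added inertia Σmr² = (0.831)(0.115)² + (1.05)(0.188)² = 0.04810 kg·m²; I_f = 0.05870 + 0.04810 = 0.1068 kg·m².
ω_f = I_p ω_i / I_f = (0.05870)(20.3) / 0.1068 = 11.16 rpm.
KE_i = ½(0.05870)(2.126 rad/s)² = 0.1326 J; KE_f = ½(0.1068)(1.168)² = 0.07290 J.
Fraction lost = 0.4504.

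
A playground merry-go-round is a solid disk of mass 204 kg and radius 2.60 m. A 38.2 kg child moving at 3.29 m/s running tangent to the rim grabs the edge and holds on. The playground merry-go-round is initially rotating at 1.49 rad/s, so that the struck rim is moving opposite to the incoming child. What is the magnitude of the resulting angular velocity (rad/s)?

About the axle the impulsive forces during the collision are internal, so angular momentum about that axis is conserved.
I_p = ½(204)(2.60)² = 689.5 kg·m². Taking the sense of the child's angular momentum as positive, L_{child} = m v R = (38.2)(3.29)(2.60) = 326.8 kg·m²/s.
L_i = −I_p ω_p + m v R = −(689.5)(1.49) + 326.8 = -700.6 kg·m²/s.
After sticking, I_f = I_p + m R² = 689.5 + (38.2)(2.60)² = 947.8 kg·m².
ω_f = L_i / I_f = -700.6 / 947.8 = -0.7392 rad/s.

|ω_f| ≈ 0.739 rad/s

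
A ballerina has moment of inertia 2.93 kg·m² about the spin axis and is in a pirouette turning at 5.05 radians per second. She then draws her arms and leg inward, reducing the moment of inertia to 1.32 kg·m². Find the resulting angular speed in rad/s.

ω₂ ≈ 11.2 rad/s

No external torque acts about the spin axis, so angular momentum is conserved.
ω₂ = I₁ω₁ / I₂ = (2.930)(5.05 rad/s) / (1.320) = 11.21 rad/s.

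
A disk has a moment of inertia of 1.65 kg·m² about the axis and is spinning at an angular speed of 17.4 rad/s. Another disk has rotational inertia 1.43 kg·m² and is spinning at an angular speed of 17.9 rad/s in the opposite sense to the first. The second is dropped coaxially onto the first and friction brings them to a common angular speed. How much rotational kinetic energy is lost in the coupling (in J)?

ΔKE lost ≈ 477 J

No external torque acts about the common axis, so total angular momentum is conserved.
Taking A's sense as positive: L = (1.650)(17.4) − (1.430)(17.9) = 3.113 kg·m²·rad/s.
Combined I = 1.650 + 1.430 = 3.080 kg·m².
ω_f = L / I = 3.113 / 3.080 = 1.011 rad/s.
KE_i = ½ΣIω² = 478.9 J; KE_f = ½(3.080)(1.011)² = 1.573 J.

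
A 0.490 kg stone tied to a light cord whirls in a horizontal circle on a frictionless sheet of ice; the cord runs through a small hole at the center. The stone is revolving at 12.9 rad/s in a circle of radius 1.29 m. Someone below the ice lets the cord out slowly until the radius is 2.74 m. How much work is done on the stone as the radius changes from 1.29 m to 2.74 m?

W ≈ -52.8 J

No torque about the axis ⇒ m r₁² ω₁ = m r₂² ω₂.
ω₂ = ω₁ (r₁/r₂)² = (12.9)(1.29/2.74)² = 2.859 rad/s.
W = ΔKE = ½m(v₂² − v₁²) = -52.81 J.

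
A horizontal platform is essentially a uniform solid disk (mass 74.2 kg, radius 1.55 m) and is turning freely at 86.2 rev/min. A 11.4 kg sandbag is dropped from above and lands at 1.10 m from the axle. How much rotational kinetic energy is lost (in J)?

energy lost ≈ 487 J

No external torque acts about the axle; L_before = L_after.
I_p = ½(74.2)(1.55)² = 89.13 kg·m².
Added inertia Σmr² = (11.4)(1.10)² = 13.79 kg·m²; I_f = 89.13 + 13.79 = 102.9 kg·m².
ω_f = I_p ω_i / I_f = (89.13)(86.2) / 102.9 = 74.65 rpm.
KE_i = ½(89.13)(9.027 rad/s)² = 3631 J; KE_f = ½(102.9)(7.817)² = 3145 J.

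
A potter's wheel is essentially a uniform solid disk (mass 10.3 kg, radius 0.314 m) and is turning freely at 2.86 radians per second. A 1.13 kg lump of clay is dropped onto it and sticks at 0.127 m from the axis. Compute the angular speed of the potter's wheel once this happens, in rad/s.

ω_f ≈ 2.76 rad/s

The added mass arrives with no angular momentum about the axis, and any external torque about the axis is negligible, so the system's angular momentum is conserved.
I_p = ½(10.3)(0.314)² = 0.5078 kg·m².
Added inertia Σmr² = (1.13)(0.127)² = 0.01823 kg·m²; I_f = 0.5078 + 0.01823 = 0.5260 kg·m².
ω_f = I_p ω_i / I_f = (0.5078)(2.86) / 0.5260 = 2.761 rad/s.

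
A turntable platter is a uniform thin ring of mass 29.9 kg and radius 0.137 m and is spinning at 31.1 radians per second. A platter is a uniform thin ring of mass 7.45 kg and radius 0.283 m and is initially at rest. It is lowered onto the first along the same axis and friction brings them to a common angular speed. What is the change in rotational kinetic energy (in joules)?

ΔKE ≈ -140 J

The coupling torques are internal; angular momentum about the shared axis is conserved.
Moments of inertia: I_A = (29.9)(0.137)² = 0.5612 kg·m²; I_B = (7.45)(0.283)² = 0.5967 kg·m².
Taking A's sense as positive: L = (0.5612)(31.1) = 17.45 kg·m²·rad/s.
Combined I = 0.5612 + 0.5967 = 1.158 kg·m².
ω_f = L / I = 17.45 / 1.158 = 15.07 rad/s.
KE_i = ½ΣIω² = 271.4 J; KE_f = ½(1.158)(15.07)² = 131.5 J.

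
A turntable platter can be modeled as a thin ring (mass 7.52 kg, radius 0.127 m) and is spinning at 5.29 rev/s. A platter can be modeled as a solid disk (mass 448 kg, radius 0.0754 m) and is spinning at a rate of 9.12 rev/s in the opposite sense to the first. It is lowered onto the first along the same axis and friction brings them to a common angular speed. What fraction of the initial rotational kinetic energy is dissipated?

The coupling torques are internal; angular momentum about the shared axis is conserved.
Moments of inertia: I_A = (7.52)(0.127)² = 0.1213 kg·m²; I_B = ½(448)(0.0754)² = 1.273 kg·m².
Taking A's sense as positive: L = (0.1213)(5.29) − (1.273)(9.12) = -10.97 kg·m²·rev/s.
Combined I = 0.1213 + 1.273 = 1.395 kg·m².
ω_f = L / I = -10.97 / 1.395 = -7.867 rev/s.
KE_i = ½ΣIω² = 2158 J; KE_f = ½(1.395)(49.43)² = 1704 J.
Fraction dissipated = (KE_i − KE_f)/KE_i = 0.2104.

fraction ≈ 0.210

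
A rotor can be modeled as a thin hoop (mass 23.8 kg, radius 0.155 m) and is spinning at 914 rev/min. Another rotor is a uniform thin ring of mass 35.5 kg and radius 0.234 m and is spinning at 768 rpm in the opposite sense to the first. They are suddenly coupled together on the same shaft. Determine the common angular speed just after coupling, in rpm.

No external torque acts about the common axis, so total angular momentum is conserved.
Moments of inertia: I_A = (23.8)(0.155)² = 0.5718 kg·m²; I_B = (35.5)(0.234)² = 1.944 kg·m².
Taking A's sense as positive: L = (0.5718)(914) − (1.944)(768) = -970.2 kg·m²·rpm.
Combined I = 0.5718 + 1.944 = 2.516 kg·m².
ω_f = L / I = -970.2 / 2.516 = -385.7 rpm.

|ω_f| ≈ 386 rpm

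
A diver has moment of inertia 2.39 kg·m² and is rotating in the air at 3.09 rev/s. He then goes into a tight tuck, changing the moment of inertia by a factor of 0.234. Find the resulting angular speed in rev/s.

Angular momentum about the spin axis is conserved since the torque about it is zero.
I₂ = 0.234 × 2.39 = 0.5593 kg·m².
ω₂ = I₁ω₁ / I₂ = (2.390)(3.09 rev/s) / (0.5593) = 13.21 rev/s.

ω₂ ≈ 13.2 rev/s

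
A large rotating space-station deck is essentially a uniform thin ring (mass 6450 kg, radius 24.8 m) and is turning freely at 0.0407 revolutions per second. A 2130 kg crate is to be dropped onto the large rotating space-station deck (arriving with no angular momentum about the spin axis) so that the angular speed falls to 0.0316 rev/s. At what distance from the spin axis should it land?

No external torque acts about the spin axis; L_before = L_after.
I_p = (6450)(24.8)² = 3.967e+06 kg·m².
I_p ω_i = (I_p + m r²) ω_f ⇒ m r² = I_p(ω_i/ω_f − 1) = 3.967e+06(0.0407/0.0316 − 1) = 1.142e+06 kg·m².
r = √(1.142e+06/2130) = 23.16 m.

r ≈ 23.2 m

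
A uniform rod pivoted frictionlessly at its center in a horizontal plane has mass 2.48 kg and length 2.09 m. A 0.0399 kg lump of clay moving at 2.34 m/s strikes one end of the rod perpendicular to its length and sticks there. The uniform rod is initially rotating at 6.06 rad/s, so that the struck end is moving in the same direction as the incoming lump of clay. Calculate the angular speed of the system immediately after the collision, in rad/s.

About the pivot the impulsive forces during the collision are internal, so angular momentum about that axis is conserved.
I_p = (1/12)(2.48)(2.09)² = 0.9027 kg·m². Taking the sense of the lump of clay's angular momentum as positive, L_{lump} = m v R = (0.0399)(2.34)(2.09/2) = 0.09757 kg·m²/s.
L_i = +I_p ω_p + m v R = +(0.9027)(6.06) + 0.09757 = 5.568 kg·m²/s.
After sticking, I_f = I_p + m R² = 0.9027 + (0.0399)(2.09/2)² = 0.9463 kg·m².
ω_f = L_i / I_f = 5.568 / 0.9463 = 5.884 rad/s.

|ω_f| ≈ 5.88 rad/s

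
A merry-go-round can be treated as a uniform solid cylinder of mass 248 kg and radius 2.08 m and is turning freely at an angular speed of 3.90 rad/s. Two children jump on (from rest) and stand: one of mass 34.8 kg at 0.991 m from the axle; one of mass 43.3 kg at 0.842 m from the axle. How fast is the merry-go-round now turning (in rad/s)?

ω_f ≈ 3.48 rad/s

The added mass arrives with no angular momentum about the axle, and any external torque about the axle is negligible, so the system's angular momentum is conserved.
I_p = ½(248)(2.08)² = 536.5 kg·m².
Added inertia Σmr² = (34.8)(0.991)² + (43.3)(0.842)² = 64.87 kg·m²; I_f = 536.5 + 64.87 = 601.3 kg·m².
ω_f = I_p ω_i / I_f = (536.5)(3.90) / 601.3 = 3.479 rad/s.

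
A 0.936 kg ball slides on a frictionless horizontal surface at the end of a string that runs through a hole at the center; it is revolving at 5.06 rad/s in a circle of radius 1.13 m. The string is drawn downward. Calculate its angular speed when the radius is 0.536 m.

ω₂ ≈ 22.5 rad/s

The constraining force is radial, so m r² ω about the center is conserved.
ω₂ = ω₁ (r₁/r₂)² = (5.06)(1.13/0.536)² = 22.49 rad/s.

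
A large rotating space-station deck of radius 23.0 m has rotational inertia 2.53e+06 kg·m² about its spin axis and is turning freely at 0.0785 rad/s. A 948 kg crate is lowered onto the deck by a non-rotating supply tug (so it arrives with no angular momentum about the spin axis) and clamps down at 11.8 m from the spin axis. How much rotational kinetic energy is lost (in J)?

energy lost ≈ 387 J

No external torque acts about the spin axis; L_before = L_after.
Added inertia Σmr² = (948)(11.8)² = 1.320e+05 kg·m²; I_f = 2.530e+06 + 1.320e+05 = 2.662e+06 kg·m².
ω_f = I_p ω_i / I_f = (2.530e+06)(0.0785) / 2.662e+06 = 0.07461 rad/s.
KE_i = ½(2.530e+06)(0.07850 rad/s)² = 7795 J; KE_f = ½(2.662e+06)(0.07461)² = 7409 J.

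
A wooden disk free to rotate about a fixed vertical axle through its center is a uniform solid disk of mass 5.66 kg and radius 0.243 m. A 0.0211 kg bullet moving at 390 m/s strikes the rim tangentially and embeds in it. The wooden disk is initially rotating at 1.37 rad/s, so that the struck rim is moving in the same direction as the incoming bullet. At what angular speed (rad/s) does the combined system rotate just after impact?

|ω_f| ≈ 13.2 rad/s

The axle reaction passes through the axle and exerts no torque about it; angular momentum about the axle is conserved through the impact.
I_p = ½(5.66)(0.243)² = 0.1671 kg·m². Taking the sense of the bullet's angular momentum as positive, L_{bullet} = m v R = (0.0211)(390)(0.243) = 2.000 kg·m²/s.
L_i = +I_p ω_p + m v R = +(0.1671)(1.37) + 2.000 = 2.229 kg·m²/s.
After sticking, I_f = I_p + m R² = 0.1671 + (0.0211)(0.243)² = 0.1684 kg·m².
ω_f = L_i / I_f = 2.229 / 0.1684 = 13.24 rad/s.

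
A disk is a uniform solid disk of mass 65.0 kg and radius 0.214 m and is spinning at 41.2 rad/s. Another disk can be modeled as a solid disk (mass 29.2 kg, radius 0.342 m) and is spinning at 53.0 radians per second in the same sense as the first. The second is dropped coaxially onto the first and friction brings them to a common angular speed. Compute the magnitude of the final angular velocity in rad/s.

|ω_f| ≈ 47.5 rad/s

The coupling torques are internal; angular momentum about the shared axis is conserved.
Moments of inertia: I_A = ½(65.0)(0.214)² = 1.488 kg·m²; I_B = ½(29.2)(0.342)² = 1.708 kg·m².
Taking A's sense as positive: L = (1.488)(41.2) + (1.708)(53.0) = 151.8 kg·m²·rad/s.
Combined I = 1.488 + 1.708 = 3.196 kg·m².
ω_f = L / I = 151.8 / 3.196 = 47.50 rad/s.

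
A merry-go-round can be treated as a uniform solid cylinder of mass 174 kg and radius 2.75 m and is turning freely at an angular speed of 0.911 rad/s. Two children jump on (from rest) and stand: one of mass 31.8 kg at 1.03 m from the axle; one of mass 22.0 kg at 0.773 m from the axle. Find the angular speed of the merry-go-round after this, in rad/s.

The added mass arrives with no angular momentum about the axle, and any external torque about the axle is negligible, so the system's angular momentum is conserved.
I_p = ½(174)(2.75)² = 657.9 kg·m².
Added inertia Σmr² = (31.8)(1.03)² + (22.0)(0.773)² = 46.88 kg·m²; I_f = 657.9 + 46.88 = 704.8 kg·m².
ω_f = I_p ω_i / I_f = (657.9)(0.911) / 704.8 = 0.8504 rad/s.

ω_f ≈ 0.850 rad/s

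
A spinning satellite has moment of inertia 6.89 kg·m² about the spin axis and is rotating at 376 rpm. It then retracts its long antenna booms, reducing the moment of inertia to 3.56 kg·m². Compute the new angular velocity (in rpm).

ω₂ ≈ 728 rpm

With no external torque about the axis, L is conserved: I₁ω₁ = I₂ω₂.
ω₂ = I₁ω₁ / I₂ = (6.890)(376 rpm) / (3.560) = 727.7 rpm.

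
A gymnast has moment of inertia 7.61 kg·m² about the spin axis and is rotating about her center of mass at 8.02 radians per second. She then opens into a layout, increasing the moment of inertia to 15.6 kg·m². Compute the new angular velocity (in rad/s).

ω₂ ≈ 3.91 rad/s

No external torque acts about the spin axis, so angular momentum is conserved.
ω₂ = I₁ω₁ / I₂ = (7.610)(8.02 rad/s) / (15.60) = 3.912 rad/s.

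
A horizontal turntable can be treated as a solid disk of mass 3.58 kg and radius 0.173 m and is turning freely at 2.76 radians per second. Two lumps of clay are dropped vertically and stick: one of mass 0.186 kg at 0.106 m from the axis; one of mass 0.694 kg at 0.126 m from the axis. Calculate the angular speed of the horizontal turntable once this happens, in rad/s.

The added mass arrives with no angular momentum about the axis, and any external torque about the axis is negligible, so the system's angular momentum is conserved.
I_p = ½(3.58)(0.173)² = 0.05357 kg·m².
Added inertia Σmr² = (0.186)(0.106)² + (0.694)(0.126)² = 0.01311 kg·m²; I_f = 0.05357 + 0.01311 = 0.06668 kg·m².
ω_f = I_p ω_i / I_f = (0.05357)(2.76) / 0.06668 = 2.217 rad/s.

ω_f ≈ 2.22 rad/s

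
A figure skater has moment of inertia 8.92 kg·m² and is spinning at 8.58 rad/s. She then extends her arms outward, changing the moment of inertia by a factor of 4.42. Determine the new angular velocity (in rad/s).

With no external torque about the axis, L is conserved: I₁ω₁ = I₂ω₂.
I₂ = 4.42 × 8.92 = 39.43 kg·m².
ω₂ = I₁ω₁ / I₂ = (8.920)(8.58 rad/s) / (39.43) = 1.941 rad/s.

ω₂ ≈ 1.94 rad/s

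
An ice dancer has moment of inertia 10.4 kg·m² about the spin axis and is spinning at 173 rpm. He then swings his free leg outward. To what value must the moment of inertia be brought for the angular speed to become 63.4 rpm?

I₂ ≈ 28.4 kg·m²

With no external torque about the axis, L is conserved: I₁ω₁ = I₂ω₂.
I₂ = I₁ω₁ / ω₂ = (10.4)(173) / (63.4) = 28.38 kg·m².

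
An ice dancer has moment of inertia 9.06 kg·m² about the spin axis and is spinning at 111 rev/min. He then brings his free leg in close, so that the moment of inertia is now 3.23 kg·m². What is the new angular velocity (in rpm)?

ω₂ ≈ 311 rpm

Angular momentum about the spin axis is conserved since the torque about it is zero.
ω₂ = I₁ω₁ / I₂ = (9.060)(111 rpm) / (3.230) = 311.3 rpm.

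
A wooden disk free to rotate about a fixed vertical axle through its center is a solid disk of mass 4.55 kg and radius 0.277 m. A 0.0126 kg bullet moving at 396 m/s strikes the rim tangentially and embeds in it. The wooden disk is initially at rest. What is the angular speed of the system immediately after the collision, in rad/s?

|ω_f| ≈ 7.87 rad/s

The axle reaction passes through the axle and exerts no torque about it; angular momentum about the axle is conserved through the impact.
I_p = ½(4.55)(0.277)² = 0.1746 kg·m². Taking the sense of the bullet's angular momentum as positive, L_{bullet} = m v R = (0.0126)(396)(0.277) = 1.382 kg·m²/s.
L_i = 0 + 1.382 = 1.382 kg·m²/s.
After sticking, I_f = I_p + m R² = 0.1746 + (0.0126)(0.277)² = 0.1755 kg·m².
ω_f = L_i / I_f = 1.382 / 0.1755 = 7.874 rad/s.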